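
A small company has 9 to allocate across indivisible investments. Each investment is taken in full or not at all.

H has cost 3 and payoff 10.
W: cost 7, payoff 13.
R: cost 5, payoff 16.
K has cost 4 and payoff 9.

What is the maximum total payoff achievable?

Take H and R: cost 3 + 5 = 8 ≤ 9, payoff 10 + 16 = 26.
No other feasible combination does better.

26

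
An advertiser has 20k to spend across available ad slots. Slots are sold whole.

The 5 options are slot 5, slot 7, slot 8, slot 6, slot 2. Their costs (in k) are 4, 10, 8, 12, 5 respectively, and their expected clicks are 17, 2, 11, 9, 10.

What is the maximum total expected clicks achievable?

38

slot 5 + slot 8 + slot 2: cost 4 + 8 + 5 = 17 ≤ 20, expected clicks 17 + 11 + 10 = 38.
slot 5 + slot 7 + slot 2: cost 4 + 10 + 5 = 19 ≤ 20, expected clicks 17 + 2 + 10 = 29.
slot 5 + slot 8: cost 4 + 8 = 12 ≤ 20, expected clicks 17 + 11 = 28.
Best is slot 5, slot 8, and slot 2 with total expected clicks 38.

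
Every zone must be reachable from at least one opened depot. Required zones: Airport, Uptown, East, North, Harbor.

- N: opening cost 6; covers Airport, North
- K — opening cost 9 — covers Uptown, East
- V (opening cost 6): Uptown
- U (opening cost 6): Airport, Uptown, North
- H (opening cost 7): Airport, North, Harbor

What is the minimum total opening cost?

16

The greedy cost-per-new-zone heuristic would pick U, H, and K for 22, but a cheaper cover exists.
Choose K and H: together they cover Airport, Uptown, East, North, Harbor — every zone.
Total opening cost: 9 + 7 = 16.
No cover costs less than 16.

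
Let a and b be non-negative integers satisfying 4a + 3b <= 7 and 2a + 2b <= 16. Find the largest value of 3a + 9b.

(a,b)=(0,2): 4·0+3·2=6≤7, 2·0+2·2=4≤16, objective 18.
(a,b)=(1,1): 4·1+3·1=7≤7, 2·1+2·1=4≤16, objective 12.
No feasible integer point exceeds 18.

18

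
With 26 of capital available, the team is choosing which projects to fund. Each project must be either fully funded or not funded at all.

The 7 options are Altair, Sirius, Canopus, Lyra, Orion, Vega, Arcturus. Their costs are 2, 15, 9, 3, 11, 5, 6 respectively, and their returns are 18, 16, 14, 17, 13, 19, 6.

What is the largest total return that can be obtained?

Allowing fractional choices, the relaxed optimum would be about 76.3, but projects are indivisible.
Altair + Canopus + Lyra + Vega + Arcturus: cost 2 + 9 + 3 + 5 + 6 = 25 ≤ 26, return 18 + 14 + 17 + 19 + 6 = 74.
Altair + Sirius + Lyra + Vega: cost 2 + 15 + 3 + 5 = 25 ≤ 26, return 18 + 16 + 17 + 19 = 70.
Best is Altair, Canopus, Lyra, Vega, and Arcturus with total return 74.

74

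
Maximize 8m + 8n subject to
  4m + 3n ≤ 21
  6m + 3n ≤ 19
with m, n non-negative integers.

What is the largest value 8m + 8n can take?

48

Relaxing integrality, the LP optimum is 50.67 at (m,n) = (0, 6.33), which is not an integer point.
(m,n)=(0,6): 4·0+3·6=18≤21, 6·0+3·6=18≤19, objective 48.
(m,n)=(0,5): 4·0+3·5=15≤21, 6·0+3·5=15≤19, objective 40.
The best lattice point is (0,6), giving 48.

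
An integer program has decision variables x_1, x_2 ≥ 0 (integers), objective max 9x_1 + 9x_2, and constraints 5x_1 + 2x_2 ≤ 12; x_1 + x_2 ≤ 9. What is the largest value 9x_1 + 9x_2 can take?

(x_1,x_2)=(0,6): 5·0+2·6=12≤12, 1·0+1·6=6≤9, objective 54.
(x_1,x_2)=(0,5): 5·0+2·5=10≤12, 1·0+1·5=5≤9, objective 45.
No feasible integer point exceeds 54.

54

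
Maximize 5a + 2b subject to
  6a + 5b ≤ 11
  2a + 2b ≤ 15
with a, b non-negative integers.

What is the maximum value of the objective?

(a,b)=(1,1) is feasible, giving 7.
(a,b)=(1,0) is feasible, giving 5.
(a,b)=(0,2) is feasible, giving 4.
Maximum is 7 at (a,b)=(1,1).

7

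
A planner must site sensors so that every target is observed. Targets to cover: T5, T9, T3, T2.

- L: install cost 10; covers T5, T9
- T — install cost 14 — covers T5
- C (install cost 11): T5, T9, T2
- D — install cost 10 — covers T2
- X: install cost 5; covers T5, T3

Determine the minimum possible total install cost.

Choose C and X: together they cover T5, T9, T3, T2 — every target.
Total install cost: 11 + 5 = 16.
No cover costs less than 16.

16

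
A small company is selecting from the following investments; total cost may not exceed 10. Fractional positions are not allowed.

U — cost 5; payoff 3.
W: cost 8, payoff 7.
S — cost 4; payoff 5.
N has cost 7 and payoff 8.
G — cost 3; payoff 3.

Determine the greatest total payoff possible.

N + G: cost 7 + 3 = 10 ≤ 10, payoff 8 + 3 = 11.
N: cost 7 ≤ 10, payoff 8.
Best is N and G with total payoff 11.

11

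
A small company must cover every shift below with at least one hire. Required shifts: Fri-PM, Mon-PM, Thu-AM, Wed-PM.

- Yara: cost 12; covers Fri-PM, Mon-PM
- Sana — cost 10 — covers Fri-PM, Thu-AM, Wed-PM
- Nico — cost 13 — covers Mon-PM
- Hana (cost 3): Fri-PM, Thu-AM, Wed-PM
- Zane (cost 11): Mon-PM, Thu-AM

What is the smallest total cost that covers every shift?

This is an integer covering problem.
Choose Hana and Zane: together they cover Fri-PM, Mon-PM, Thu-AM, Wed-PM — every shift.
Total cost: 3 + 11 = 14.
No cover costs less than 14.

14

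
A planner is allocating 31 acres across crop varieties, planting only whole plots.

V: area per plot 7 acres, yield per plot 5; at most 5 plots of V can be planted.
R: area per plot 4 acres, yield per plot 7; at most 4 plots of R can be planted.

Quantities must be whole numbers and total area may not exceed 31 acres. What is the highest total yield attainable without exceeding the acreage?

R has the best ratio (7/4); taking only R gives at most 4×7 = 28 (stopped by the supply cap of 4).
Mixing does better — 2×V and 4×R: area 30 ≤ 31, yield 2·5 + 4·7 = 38.

38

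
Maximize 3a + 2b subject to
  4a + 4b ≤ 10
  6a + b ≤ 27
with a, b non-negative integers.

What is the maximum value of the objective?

6

The continuous relaxation peaks at (2.5, 0) with value 7.50; rounding to a feasible lattice point costs some objective.
(a,b)=(2,0): 4·2+4·0=8≤10, 6·2+1·0=12≤27, objective 6.
(a,b)=(1,1): 4·1+4·1=8≤10, 6·1+1·1=7≤27, objective 5.
The best lattice point is (2,0), giving 6.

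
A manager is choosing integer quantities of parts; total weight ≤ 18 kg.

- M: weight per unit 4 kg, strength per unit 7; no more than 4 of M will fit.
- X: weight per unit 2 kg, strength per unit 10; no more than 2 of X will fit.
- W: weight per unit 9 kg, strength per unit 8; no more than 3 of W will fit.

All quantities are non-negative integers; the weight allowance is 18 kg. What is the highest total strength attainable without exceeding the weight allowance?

41

X has the best ratio (10/2); taking only X gives at most 2×10 = 20 (stopped by the supply cap of 2).
Mixing does better — 3×M and 2×X: weight 16 ≤ 18, strength 3·7 + 2·10 = 41.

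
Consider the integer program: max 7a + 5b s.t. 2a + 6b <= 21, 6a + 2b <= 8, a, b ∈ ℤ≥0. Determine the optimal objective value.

(a,b)=(0,3): 2·0+6·3=18≤21, 6·0+2·3=6≤8, objective 15.
(a,b)=(0,2): 2·0+6·2=12≤21, 6·0+2·2=4≤8, objective 10.
No feasible integer point exceeds 15.

15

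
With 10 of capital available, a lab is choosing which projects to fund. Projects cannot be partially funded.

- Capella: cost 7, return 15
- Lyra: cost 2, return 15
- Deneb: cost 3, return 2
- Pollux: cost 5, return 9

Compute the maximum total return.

30

Allowing fractional choices, the relaxed optimum would be about 31.8, but projects are indivisible.
Lyra + Pollux: cost 2 + 5 = 7 ≤ 10, return 15 + 9 = 24.
Capella + Lyra: cost 7 + 2 = 9 ≤ 10, return 15 + 15 = 30.
Lyra + Deneb + Pollux: cost 2 + 3 + 5 = 10 ≤ 10, return 15 + 2 + 9 = 26.
Best is Capella and Lyra with total return 30.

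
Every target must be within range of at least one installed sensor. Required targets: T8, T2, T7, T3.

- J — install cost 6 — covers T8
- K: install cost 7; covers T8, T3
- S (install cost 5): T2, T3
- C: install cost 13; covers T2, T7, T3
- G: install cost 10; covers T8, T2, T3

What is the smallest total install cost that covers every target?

19

The greedy cost-per-new-target heuristic would pick S, J, and C for 24, but a cheaper cover exists.
Choose J and C: together they cover T8, T2, T7, T3 — every target.
Total install cost: 6 + 13 = 19.
No cover costs less than 19.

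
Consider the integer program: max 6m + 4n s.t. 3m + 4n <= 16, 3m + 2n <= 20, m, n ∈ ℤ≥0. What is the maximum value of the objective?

(m,n)=(5,0): 3·5+4·0=15≤16, 3·5+2·0=15≤20, objective 30.
(m,n)=(4,1): 3·4+4·1=16≤16, 3·4+2·1=14≤20, objective 28.
No feasible integer point exceeds 30.

30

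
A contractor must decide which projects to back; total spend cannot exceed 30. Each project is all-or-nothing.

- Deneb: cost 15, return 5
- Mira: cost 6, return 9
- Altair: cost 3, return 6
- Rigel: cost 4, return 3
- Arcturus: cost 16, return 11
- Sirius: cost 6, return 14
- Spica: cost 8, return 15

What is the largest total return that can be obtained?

47

Allowing fractional choices, the relaxed optimum would be about 49.1, but projects are indivisible.
Mira + Altair + Rigel + Sirius + Spica: cost 6 + 3 + 4 + 6 + 8 = 27 ≤ 30, return 9 + 6 + 3 + 14 + 15 = 47.
Mira + Altair + Sirius + Spica: cost 6 + 3 + 6 + 8 = 23 ≤ 30, return 9 + 6 + 14 + 15 = 44.
Best is Mira, Altair, Rigel, Sirius, and Spica with total return 47.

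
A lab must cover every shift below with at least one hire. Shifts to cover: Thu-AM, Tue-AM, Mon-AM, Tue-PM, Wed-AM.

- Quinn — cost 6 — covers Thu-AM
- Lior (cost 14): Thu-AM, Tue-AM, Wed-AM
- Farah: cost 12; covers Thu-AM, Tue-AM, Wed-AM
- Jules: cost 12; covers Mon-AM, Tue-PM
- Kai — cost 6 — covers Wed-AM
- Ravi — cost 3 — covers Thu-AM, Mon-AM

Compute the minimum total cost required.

24

Choose Farah and Jules: together they cover Thu-AM, Tue-AM, Mon-AM, Tue-PM, Wed-AM — every shift.
Total cost: 12 + 12 = 24.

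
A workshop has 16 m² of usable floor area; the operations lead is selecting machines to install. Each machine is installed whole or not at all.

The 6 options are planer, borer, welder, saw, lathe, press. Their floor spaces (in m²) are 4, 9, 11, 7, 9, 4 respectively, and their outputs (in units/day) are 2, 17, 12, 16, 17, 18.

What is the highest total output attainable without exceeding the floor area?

36

planer + saw + press: floor space 4 + 7 + 4 = 15 ≤ 16, output 2 + 16 + 18 = 36.
borer + press: floor space 9 + 4 = 13 ≤ 16, output 17 + 18 = 35.
Best is planer, saw, and press with total output 36.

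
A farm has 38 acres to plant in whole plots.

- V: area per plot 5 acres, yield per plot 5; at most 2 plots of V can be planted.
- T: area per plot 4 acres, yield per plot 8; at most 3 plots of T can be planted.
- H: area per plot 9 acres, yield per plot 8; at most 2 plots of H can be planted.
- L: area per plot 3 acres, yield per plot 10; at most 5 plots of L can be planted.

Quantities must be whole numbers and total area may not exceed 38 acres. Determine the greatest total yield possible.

84

This is a bounded integer knapsack.
Take 2×V, 3×T, and 5×L: area 37 ≤ 38, yield 2·5 + 3·8 + 5·10 = 84.
L has the best ratio (10/3) and is taken to its limit of 5; remaining capacity is filled optimally with the others.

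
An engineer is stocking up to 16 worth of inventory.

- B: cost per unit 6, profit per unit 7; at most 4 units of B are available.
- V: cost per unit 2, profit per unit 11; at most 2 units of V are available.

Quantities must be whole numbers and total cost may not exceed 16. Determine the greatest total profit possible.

V has the best ratio (11/2); taking only V gives at most 2×11 = 22 (stopped by the supply cap of 2).
Mixing does better — 2×B and 2×V: cost 16 ≤ 16, profit 2·7 + 2·11 = 36.

36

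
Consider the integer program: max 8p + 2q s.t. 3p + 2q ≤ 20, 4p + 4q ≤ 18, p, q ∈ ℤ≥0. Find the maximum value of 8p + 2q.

32

(p,q)=(4,0): 3·4+2·0=12≤20, 4·4+4·0=16≤18, objective 32.
(p,q)=(3,1): 3·3+2·1=11≤20, 4·3+4·1=16≤18, objective 26.
(p,q)=(3,0): 3·3+2·0=9≤20, 4·3+4·0=12≤18, objective 24.
Maximum is 32 at (p,q)=(4,0).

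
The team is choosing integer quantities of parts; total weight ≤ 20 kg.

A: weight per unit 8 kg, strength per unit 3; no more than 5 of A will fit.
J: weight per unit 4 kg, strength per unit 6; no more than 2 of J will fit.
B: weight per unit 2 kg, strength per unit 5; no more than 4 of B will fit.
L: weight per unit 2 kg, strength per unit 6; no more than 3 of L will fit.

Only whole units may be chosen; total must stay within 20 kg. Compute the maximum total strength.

1×J, 4×B, and 3×L: weight 18 ≤ 20, strength 1·6 + 4·5 + 3·6 = 44.
2×J, 3×B, and 3×L: weight 20 ≤ 20, strength 2·6 + 3·5 + 3·6 = 45.
Best is 45.

45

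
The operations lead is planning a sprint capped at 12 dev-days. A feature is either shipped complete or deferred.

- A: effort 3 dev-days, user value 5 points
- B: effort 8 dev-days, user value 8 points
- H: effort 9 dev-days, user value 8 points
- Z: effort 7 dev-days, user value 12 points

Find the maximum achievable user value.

Take A and Z: effort 3 + 7 = 10 ≤ 12, user value 5 + 12 = 17.
No other feasible combination does better.

17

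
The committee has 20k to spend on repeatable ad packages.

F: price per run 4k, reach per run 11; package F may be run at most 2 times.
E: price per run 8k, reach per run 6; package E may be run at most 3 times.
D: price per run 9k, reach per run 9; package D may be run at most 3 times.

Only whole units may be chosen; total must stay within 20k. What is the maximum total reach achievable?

31

F has the best ratio (11/4); taking only F gives at most 2×11 = 22 (stopped by the supply cap of 2).
Mixing does better — 2×F and 1×D: price 17 ≤ 20, reach 2·11 + 1·9 = 31.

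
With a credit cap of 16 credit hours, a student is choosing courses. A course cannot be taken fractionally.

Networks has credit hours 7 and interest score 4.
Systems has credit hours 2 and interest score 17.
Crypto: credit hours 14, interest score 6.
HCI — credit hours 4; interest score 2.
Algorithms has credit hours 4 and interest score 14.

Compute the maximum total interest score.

Take Networks, Systems, and Algorithms: credit hours 7 + 2 + 4 = 13 ≤ 16, interest score 4 + 17 + 14 = 35.
No other feasible combination does better.

35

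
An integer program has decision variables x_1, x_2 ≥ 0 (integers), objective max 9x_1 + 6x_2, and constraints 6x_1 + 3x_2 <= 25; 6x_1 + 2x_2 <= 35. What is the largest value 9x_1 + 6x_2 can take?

Relaxing integrality, the LP optimum is 50.00 at (x_1,x_2) = (0, 8.33), which is not an integer point.
(x_1,x_2)=(0,8): 6·0+3·8=24≤25, 6·0+2·8=16≤35, objective 48.
(x_1,x_2)=(0,7): 6·0+3·7=21≤25, 6·0+2·7=14≤35, objective 42.
The best lattice point is (0,8), giving 48.

48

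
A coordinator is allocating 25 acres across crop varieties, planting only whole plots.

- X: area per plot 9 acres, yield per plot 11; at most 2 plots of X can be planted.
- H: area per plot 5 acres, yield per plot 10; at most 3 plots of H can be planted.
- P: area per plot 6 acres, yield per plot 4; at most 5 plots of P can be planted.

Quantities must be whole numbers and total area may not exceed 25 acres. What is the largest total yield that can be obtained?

1×X and 3×H: area 24 ≤ 25, yield 1·11 + 3·10 = 41.
1×X, 2×H, and 1×P: area 25 ≤ 25, yield 1·11 + 2·10 + 1·4 = 35.
Best is 41.

41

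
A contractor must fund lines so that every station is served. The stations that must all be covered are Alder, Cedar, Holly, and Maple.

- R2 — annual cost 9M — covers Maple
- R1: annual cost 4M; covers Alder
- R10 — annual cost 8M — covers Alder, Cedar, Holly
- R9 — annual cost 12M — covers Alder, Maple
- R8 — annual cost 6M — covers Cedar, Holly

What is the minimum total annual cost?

Choose R2 and R10: together they cover Alder, Cedar, Holly, Maple — every station.
Total annual cost: 9 + 8 = 17.
No cover costs less than 17.

17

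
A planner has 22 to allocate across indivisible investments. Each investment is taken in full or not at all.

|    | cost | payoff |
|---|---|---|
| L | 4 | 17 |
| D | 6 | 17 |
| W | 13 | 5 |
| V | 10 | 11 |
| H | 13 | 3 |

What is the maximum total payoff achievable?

45

Take L, D, and V: cost 4 + 6 + 10 = 20 ≤ 22, payoff 17 + 17 + 11 = 45.
No other feasible combination does better.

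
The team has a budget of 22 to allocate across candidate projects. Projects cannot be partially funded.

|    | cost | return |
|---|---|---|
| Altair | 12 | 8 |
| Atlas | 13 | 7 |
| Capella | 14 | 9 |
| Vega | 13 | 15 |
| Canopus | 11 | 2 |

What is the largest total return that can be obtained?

15

This is a 0-1 knapsack instance.
Take Vega: cost 13 ≤ 22, return 15.
No other feasible combination does better.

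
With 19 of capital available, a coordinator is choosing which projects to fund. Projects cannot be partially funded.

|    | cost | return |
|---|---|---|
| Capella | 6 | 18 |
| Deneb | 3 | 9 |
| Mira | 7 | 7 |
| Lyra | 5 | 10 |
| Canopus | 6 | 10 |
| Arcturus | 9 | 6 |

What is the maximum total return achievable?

38

Capella + Deneb + Canopus: cost 6 + 3 + 6 = 15 ≤ 19, return 18 + 9 + 10 = 37.
Capella + Deneb + Lyra: cost 6 + 3 + 5 = 14 ≤ 19, return 18 + 9 + 10 = 37.
Capella + Lyra + Canopus: cost 6 + 5 + 6 = 17 ≤ 19, return 18 + 10 + 10 = 38.
Best is Capella, Lyra, and Canopus with total return 38.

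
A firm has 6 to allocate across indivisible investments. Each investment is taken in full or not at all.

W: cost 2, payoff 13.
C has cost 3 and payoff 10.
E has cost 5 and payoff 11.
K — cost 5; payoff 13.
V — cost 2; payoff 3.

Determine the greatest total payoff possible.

Allowing fractional choices, the relaxed optimum would be about 25.6, but investments are indivisible.
W + V: cost 2 + 2 = 4 ≤ 6, payoff 13 + 3 = 16.
W + C: cost 2 + 3 = 5 ≤ 6, payoff 13 + 10 = 23.
W: cost 2 ≤ 6, payoff 13.
Best is W and C with total payoff 23.

23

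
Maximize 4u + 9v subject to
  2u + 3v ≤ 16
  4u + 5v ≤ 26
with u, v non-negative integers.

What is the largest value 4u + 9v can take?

45

(u,v)=(0,5) is feasible, giving 45.
(u,v)=(1,4) is feasible, giving 40.
(u,v)=(0,4) is feasible, giving 36.
Maximum is 45 at (u,v)=(0,5).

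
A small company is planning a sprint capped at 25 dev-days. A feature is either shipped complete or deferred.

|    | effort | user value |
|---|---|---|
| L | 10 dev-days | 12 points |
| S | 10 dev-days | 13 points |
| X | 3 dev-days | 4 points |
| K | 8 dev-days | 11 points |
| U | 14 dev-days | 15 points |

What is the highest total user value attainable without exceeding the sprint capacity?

30

X + K + U: effort 3 + 8 + 14 = 25 ≤ 25, user value 4 + 11 + 15 = 30.
S + X + K: effort 10 + 3 + 8 = 21 ≤ 25, user value 13 + 4 + 11 = 28.
L + S + X: effort 10 + 10 + 3 = 23 ≤ 25, user value 12 + 13 + 4 = 29.
Best is X, K, and U with total user value 30.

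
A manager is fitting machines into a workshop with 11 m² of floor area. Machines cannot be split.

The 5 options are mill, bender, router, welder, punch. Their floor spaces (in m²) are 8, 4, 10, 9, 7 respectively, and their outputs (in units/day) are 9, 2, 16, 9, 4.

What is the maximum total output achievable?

16

mill: floor space 8 ≤ 11, output 9.
router: floor space 10 ≤ 11, output 16.
Best is router with total output 16.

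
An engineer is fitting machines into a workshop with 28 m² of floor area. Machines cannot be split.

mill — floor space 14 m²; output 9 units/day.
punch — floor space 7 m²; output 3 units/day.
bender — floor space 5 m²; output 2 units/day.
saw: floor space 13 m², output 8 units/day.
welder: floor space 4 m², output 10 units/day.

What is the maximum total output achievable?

22

Take mill, punch, and welder: floor space 14 + 7 + 4 = 25 ≤ 28, output 9 + 3 + 10 = 22.
No other feasible combination does better.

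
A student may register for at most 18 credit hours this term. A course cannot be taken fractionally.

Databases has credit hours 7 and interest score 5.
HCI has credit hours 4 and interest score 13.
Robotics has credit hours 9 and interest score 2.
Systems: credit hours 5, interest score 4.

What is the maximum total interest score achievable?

Take Databases, HCI, and Systems: credit hours 7 + 4 + 5 = 16 ≤ 18, interest score 5 + 13 + 4 = 22.
No other feasible combination does better.

22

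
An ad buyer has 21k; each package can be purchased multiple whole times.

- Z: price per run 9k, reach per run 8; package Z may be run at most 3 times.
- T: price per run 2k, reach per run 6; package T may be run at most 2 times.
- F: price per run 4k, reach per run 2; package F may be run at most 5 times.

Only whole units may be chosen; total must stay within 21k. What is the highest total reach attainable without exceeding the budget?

Take 1×Z, 2×T, and 2×F: price 21 ≤ 21, reach 1·8 + 2·6 + 2·2 = 24.
T has the best ratio (6/2) and is taken to its limit of 2; remaining capacity is filled optimally with the others.

24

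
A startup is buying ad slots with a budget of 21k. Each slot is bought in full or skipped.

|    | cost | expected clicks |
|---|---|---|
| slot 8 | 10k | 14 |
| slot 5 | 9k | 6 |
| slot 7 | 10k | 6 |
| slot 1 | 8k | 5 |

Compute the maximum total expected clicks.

This is a 0-1 knapsack instance.
Take slot 8 and slot 5: cost 10 + 9 = 19 ≤ 21, expected clicks 14 + 6 = 20.
No feasible combination exceeds this.

20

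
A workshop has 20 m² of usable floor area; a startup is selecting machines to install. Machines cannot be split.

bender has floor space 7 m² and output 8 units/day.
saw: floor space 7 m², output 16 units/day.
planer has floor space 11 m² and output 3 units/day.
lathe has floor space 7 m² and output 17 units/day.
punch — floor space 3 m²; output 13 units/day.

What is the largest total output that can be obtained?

46

This is a 0-1 knapsack instance.
Allowing fractional choices, the relaxed optimum would be about 49.4, but machines are indivisible.
bender + saw + punch: floor space 7 + 7 + 3 = 17 ≤ 20, output 8 + 16 + 13 = 37.
saw + lathe + punch: floor space 7 + 7 + 3 = 17 ≤ 20, output 16 + 17 + 13 = 46.
bender + lathe + punch: floor space 7 + 7 + 3 = 17 ≤ 20, output 8 + 17 + 13 = 38.
Best is saw, lathe, and punch with total output 46.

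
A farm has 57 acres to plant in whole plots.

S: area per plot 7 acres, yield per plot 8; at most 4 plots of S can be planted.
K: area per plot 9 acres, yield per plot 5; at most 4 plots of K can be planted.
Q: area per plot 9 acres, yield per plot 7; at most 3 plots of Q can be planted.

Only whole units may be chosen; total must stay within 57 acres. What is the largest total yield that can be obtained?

4×S, 1×K, and 2×Q: area 55 ≤ 57, yield 4·8 + 1·5 + 2·7 = 51.
4×S and 3×Q: area 55 ≤ 57, yield 4·8 + 3·7 = 53.
Best is 53.

53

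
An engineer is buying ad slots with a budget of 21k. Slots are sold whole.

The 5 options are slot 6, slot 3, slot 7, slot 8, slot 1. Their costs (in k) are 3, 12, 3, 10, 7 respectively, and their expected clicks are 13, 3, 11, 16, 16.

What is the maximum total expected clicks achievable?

slot 7 + slot 8 + slot 1: cost 3 + 10 + 7 = 20 ≤ 21, expected clicks 11 + 16 + 16 = 43.
slot 6 + slot 8 + slot 1: cost 3 + 10 + 7 = 20 ≤ 21, expected clicks 13 + 16 + 16 = 45.
slot 6 + slot 7 + slot 1: cost 3 + 3 + 7 = 13 ≤ 21, expected clicks 13 + 11 + 16 = 40.
Best is slot 6, slot 8, and slot 1 with total expected clicks 45.

45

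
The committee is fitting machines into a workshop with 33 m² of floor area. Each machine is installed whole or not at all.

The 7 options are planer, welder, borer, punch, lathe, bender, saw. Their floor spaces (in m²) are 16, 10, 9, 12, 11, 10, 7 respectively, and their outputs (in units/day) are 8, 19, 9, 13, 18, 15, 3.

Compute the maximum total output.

52

Allowing fractional choices, the relaxed optimum would be about 54.2, but machines are indivisible.
welder + lathe + bender: floor space 10 + 11 + 10 = 31 ≤ 33, output 19 + 18 + 15 = 52.
welder + punch + lathe: floor space 10 + 12 + 11 = 33 ≤ 33, output 19 + 13 + 18 = 50.
welder + punch + bender: floor space 10 + 12 + 10 = 32 ≤ 33, output 19 + 13 + 15 = 47.
Best is welder, lathe, and bender with total output 52.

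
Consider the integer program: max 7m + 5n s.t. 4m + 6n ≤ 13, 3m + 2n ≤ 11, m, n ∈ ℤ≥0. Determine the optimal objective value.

The continuous relaxation peaks at (3.25, 0) with value 22.75; rounding to a feasible lattice point costs some objective.
(m,n)=(3,0): 4·3+6·0=12≤13, 3·3+2·0=9≤11, objective 21.
(m,n)=(2,0): 4·2+6·0=8≤13, 3·2+2·0=6≤11, objective 14.
Maximum is 21 at (m,n)=(3,0).

21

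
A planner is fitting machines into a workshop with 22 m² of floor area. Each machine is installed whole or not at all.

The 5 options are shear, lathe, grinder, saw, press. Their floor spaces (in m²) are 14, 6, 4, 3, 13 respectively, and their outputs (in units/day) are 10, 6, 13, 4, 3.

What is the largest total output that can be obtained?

lathe + grinder + saw: floor space 6 + 4 + 3 = 13 ≤ 22, output 6 + 13 + 4 = 23.
shear + grinder: floor space 14 + 4 = 18 ≤ 22, output 10 + 13 = 23.
shear + grinder + saw: floor space 14 + 4 + 3 = 21 ≤ 22, output 10 + 13 + 4 = 27.
Best is shear, grinder, and saw with total output 27.

27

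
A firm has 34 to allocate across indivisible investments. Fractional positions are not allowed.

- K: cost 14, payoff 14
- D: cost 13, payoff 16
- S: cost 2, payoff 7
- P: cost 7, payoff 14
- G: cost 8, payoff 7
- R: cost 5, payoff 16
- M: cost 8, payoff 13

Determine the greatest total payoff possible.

59

Take D, P, R, and M: cost 13 + 7 + 5 + 8 = 33 ≤ 34, payoff 16 + 14 + 16 + 13 = 59.
No other feasible combination does better.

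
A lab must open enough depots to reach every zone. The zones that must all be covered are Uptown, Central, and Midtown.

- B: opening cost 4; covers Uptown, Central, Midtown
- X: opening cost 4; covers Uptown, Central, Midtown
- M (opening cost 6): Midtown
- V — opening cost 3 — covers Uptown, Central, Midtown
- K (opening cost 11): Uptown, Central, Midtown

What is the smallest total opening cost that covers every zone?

This is a weighted set-cover instance.
V alone covers Uptown, Central, Midtown — every zone.
Total opening cost: 3.
No cover costs less than 3.

3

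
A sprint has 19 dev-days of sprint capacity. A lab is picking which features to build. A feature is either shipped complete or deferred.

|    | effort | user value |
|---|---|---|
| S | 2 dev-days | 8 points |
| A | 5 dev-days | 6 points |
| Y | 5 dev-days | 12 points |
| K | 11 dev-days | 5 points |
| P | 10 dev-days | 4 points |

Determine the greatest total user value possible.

26

Allowing fractional choices, the relaxed optimum would be about 29.2, but features are indivisible.
S + A + Y: effort 2 + 5 + 5 = 12 ≤ 19, user value 8 + 6 + 12 = 26.
S + Y + K: effort 2 + 5 + 11 = 18 ≤ 19, user value 8 + 12 + 5 = 25.
S + Y + P: effort 2 + 5 + 10 = 17 ≤ 19, user value 8 + 12 + 4 = 24.
Best is S, A, and Y with total user value 26.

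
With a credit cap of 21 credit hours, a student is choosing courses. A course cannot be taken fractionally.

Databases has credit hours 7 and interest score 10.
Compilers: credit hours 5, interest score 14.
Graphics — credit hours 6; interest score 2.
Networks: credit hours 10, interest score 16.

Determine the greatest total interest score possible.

Compilers + Networks: credit hours 5 + 10 = 15 ≤ 21, interest score 14 + 16 = 30.
Compilers + Graphics + Networks: credit hours 5 + 6 + 10 = 21 ≤ 21, interest score 14 + 2 + 16 = 32.
Databases + Networks: credit hours 7 + 10 = 17 ≤ 21, interest score 10 + 16 = 26.
Best is Compilers, Graphics, and Networks with total interest score 32.

32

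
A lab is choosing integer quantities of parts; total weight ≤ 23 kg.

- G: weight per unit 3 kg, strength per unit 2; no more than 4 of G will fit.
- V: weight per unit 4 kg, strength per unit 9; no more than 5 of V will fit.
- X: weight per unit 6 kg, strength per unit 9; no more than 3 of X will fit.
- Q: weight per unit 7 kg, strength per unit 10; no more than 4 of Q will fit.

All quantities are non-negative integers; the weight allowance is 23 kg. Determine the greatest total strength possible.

Take 1×G and 5×V: weight 23 ≤ 23, strength 1·2 + 5·9 = 47.
V has the best ratio (9/4) and is taken to its limit of 5; remaining capacity is filled optimally with the others.

47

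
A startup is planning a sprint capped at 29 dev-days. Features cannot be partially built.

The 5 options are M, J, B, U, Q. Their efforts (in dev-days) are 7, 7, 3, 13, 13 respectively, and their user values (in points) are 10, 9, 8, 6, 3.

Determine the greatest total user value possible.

This is an integer program with binary decision variables.
Allowing fractional choices, the relaxed optimum would be about 32.5, but features are indivisible.
M + J + B: effort 7 + 7 + 3 = 17 ≤ 29, user value 10 + 9 + 8 = 27.
M + J + U: effort 7 + 7 + 13 = 27 ≤ 29, user value 10 + 9 + 6 = 25.
M + B + U: effort 7 + 3 + 13 = 23 ≤ 29, user value 10 + 8 + 6 = 24.
Best is M, J, and B with total user value 27.

27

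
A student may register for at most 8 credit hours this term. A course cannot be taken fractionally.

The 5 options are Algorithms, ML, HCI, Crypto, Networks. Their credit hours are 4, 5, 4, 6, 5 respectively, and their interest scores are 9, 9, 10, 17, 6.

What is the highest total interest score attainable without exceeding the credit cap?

19

Take Algorithms and HCI: credit hours 4 + 4 = 8 ≤ 8, interest score 9 + 10 = 19.
No other feasible combination does better.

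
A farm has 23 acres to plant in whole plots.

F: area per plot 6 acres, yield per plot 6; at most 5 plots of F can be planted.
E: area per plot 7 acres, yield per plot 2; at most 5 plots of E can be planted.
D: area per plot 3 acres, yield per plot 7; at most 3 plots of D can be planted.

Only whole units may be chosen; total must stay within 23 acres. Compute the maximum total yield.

D has the best ratio (7/3); taking only D gives at most 3×7 = 21 (stopped by the supply cap of 3).
Mixing does better — 2×F and 3×D: area 21 ≤ 23, yield 2·6 + 3·7 = 33.

33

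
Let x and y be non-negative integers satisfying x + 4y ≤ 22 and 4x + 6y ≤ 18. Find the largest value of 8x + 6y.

32

(x,y)=(4,0) is feasible, giving 32.
(x,y)=(3,1) is feasible, giving 30.
(x,y)=(3,0) is feasible, giving 24.
The best lattice point is (4,0), giving 32.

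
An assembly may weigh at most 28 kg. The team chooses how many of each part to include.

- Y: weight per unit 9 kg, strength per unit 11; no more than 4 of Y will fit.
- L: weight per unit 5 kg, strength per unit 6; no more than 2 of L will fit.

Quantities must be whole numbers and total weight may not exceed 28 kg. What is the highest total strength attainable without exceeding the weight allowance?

Y has the best ratio (11/9); taking only Y gives at most 3×11 = 33 (stopped by the weight limit).
Mixing does better — 2×Y and 2×L: weight 28 ≤ 28, strength 2·11 + 2·6 = 34.

34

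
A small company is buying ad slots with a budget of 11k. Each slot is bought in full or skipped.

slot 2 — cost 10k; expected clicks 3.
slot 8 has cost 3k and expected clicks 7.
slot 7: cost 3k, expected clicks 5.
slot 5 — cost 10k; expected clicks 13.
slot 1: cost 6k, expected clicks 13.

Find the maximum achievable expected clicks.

Take slot 8 and slot 1: cost 3 + 6 = 9 ≤ 11, expected clicks 7 + 13 = 20.
No other feasible combination does better.

20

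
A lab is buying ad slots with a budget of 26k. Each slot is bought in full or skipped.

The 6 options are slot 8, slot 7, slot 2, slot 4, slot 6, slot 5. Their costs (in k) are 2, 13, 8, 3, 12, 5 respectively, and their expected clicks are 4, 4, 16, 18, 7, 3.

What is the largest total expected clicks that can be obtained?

This is an integer program with binary decision variables.
slot 8 + slot 2 + slot 4 + slot 6: cost 2 + 8 + 3 + 12 = 25 ≤ 26, expected clicks 4 + 16 + 18 + 7 = 45.
slot 8 + slot 2 + slot 4 + slot 5: cost 2 + 8 + 3 + 5 = 18 ≤ 26, expected clicks 4 + 16 + 18 + 3 = 41.
slot 8 + slot 7 + slot 2 + slot 4: cost 2 + 13 + 8 + 3 = 26 ≤ 26, expected clicks 4 + 4 + 16 + 18 = 42.
Best is slot 8, slot 2, slot 4, and slot 6 with total expected clicks 45.

45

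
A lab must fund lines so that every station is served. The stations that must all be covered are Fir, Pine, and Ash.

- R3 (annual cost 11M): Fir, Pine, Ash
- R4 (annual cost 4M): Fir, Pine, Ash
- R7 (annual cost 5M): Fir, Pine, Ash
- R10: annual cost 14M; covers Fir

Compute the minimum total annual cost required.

4

This is a weighted set-cover instance.
R4 alone covers Fir, Pine, Ash — every station.
Total annual cost: 4.
No cover costs less than 4.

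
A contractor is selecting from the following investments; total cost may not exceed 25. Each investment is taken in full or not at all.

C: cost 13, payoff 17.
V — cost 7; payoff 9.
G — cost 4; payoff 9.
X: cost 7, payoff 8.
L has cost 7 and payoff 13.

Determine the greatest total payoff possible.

This is a 0-1 knapsack instance.
Allowing fractional choices, the relaxed optimum would be about 40.3, but investments are indivisible.
C + V + G: cost 13 + 7 + 4 = 24 ≤ 25, payoff 17 + 9 + 9 = 35.
V + G + X + L: cost 7 + 4 + 7 + 7 = 25 ≤ 25, payoff 9 + 9 + 8 + 13 = 39.
C + G + L: cost 13 + 4 + 7 = 24 ≤ 25, payoff 17 + 9 + 13 = 39.
The maximum payoff is 39; one optimal choice is C, G, and L.

39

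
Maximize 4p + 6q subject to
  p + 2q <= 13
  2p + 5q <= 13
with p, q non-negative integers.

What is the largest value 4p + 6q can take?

24

Relaxing integrality, the LP optimum is 26.00 at (p,q) = (6.5, 0), which is not an integer point.
(p,q)=(6,0): 1·6+2·0=6≤13, 2·6+5·0=12≤13, objective 24.
(p,q)=(5,0): 1·5+2·0=5≤13, 2·5+5·0=10≤13, objective 20.
Maximum is 24 at (p,q)=(6,0).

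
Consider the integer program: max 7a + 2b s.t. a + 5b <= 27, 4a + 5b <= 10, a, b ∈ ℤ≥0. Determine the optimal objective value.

The continuous relaxation peaks at (2.5, 0) with value 17.50; rounding to a feasible lattice point costs some objective.
(a,b)=(2,0): 1·2+5·0=2≤27, 4·2+5·0=8≤10, objective 14.
(a,b)=(1,1): 1·1+5·1=6≤27, 4·1+5·1=9≤10, objective 9.
(a,b)=(1,0): 1·1+5·0=1≤27, 4·1+5·0=4≤10, objective 7.
No feasible integer point exceeds 14.

14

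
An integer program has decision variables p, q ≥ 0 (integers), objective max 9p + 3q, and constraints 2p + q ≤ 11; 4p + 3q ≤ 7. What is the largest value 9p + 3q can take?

Relaxing integrality, the LP optimum is 15.75 at (p,q) = (1.75, 0), which is not an integer point.
(p,q)=(1,1): 2·1+1·1=3≤11, 4·1+3·1=7≤7, objective 12.
(p,q)=(1,0): 2·1+1·0=2≤11, 4·1+3·0=4≤7, objective 9.
(p,q)=(0,2): 2·0+1·2=2≤11, 4·0+3·2=6≤7, objective 6.
No feasible integer point exceeds 12.

12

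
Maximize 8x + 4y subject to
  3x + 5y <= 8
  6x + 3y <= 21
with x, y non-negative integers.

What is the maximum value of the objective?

(x,y)=(2,0) is feasible, giving 16.
(x,y)=(1,1) is feasible, giving 12.
(x,y)=(1,0) is feasible, giving 8.
Maximum is 16 at (x,y)=(2,0).

16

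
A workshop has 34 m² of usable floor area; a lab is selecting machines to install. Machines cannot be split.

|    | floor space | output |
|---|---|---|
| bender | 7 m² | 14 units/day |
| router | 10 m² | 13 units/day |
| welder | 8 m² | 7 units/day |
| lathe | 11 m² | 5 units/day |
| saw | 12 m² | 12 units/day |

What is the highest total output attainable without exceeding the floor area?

39

Allowing fractional choices, the relaxed optimum would be about 43.4, but machines are indivisible.
bender + router + welder: floor space 7 + 10 + 8 = 25 ≤ 34, output 14 + 13 + 7 = 34.
bender + router + saw: floor space 7 + 10 + 12 = 29 ≤ 34, output 14 + 13 + 12 = 39.
Best is bender, router, and saw with total output 39.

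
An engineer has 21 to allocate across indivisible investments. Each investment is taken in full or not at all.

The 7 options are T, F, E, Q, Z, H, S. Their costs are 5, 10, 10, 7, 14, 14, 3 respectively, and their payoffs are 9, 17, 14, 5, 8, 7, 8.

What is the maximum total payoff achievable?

Take T, F, and S: cost 5 + 10 + 3 = 18 ≤ 21, payoff 9 + 17 + 8 = 34.
No other feasible combination does better.

34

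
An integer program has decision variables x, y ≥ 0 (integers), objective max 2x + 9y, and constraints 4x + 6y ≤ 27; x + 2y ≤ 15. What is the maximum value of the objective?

36

The continuous relaxation peaks at (0, 4.5) with value 40.50; rounding to a feasible lattice point costs some objective.
(x,y)=(0,4): 4·0+6·4=24≤27, 1·0+2·4=8≤15, objective 36.
(x,y)=(1,3): 4·1+6·3=22≤27, 1·1+2·3=7≤15, objective 29.
No feasible integer point exceeds 36.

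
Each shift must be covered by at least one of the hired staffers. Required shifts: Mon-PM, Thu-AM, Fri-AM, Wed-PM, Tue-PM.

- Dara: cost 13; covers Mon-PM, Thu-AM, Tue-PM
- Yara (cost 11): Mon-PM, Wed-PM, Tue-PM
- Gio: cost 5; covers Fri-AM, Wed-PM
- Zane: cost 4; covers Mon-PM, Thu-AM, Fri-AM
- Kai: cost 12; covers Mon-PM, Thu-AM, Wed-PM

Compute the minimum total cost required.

The greedy cost-per-new-shift heuristic would pick Zane, Gio, and Yara for 20, but a cheaper cover exists.
Choose Yara and Zane: together they cover Mon-PM, Thu-AM, Fri-AM, Wed-PM, Tue-PM — every shift.
Total cost: 11 + 4 = 15.
No cover costs less than 15.

15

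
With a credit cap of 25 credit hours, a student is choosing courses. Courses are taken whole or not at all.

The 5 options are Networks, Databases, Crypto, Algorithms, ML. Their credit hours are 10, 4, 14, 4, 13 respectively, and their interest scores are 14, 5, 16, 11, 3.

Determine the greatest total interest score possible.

32

Take Databases, Crypto, and Algorithms: credit hours 4 + 14 + 4 = 22 ≤ 25, interest score 5 + 16 + 11 = 32.
No other feasible combination does better.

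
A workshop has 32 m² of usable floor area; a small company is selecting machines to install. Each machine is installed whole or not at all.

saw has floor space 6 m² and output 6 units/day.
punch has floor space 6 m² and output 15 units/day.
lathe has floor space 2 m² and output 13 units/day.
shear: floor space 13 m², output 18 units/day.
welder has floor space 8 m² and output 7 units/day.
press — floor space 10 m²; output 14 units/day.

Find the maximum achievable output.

Allowing fractional choices, the relaxed optimum would be about 61.0, but machines are indivisible.
saw + punch + lathe + welder + press: floor space 6 + 6 + 2 + 8 + 10 = 32 ≤ 32, output 6 + 15 + 13 + 7 + 14 = 55.
punch + lathe + shear + press: floor space 6 + 2 + 13 + 10 = 31 ≤ 32, output 15 + 13 + 18 + 14 = 60.
Best is punch, lathe, shear, and press with total output 60.

60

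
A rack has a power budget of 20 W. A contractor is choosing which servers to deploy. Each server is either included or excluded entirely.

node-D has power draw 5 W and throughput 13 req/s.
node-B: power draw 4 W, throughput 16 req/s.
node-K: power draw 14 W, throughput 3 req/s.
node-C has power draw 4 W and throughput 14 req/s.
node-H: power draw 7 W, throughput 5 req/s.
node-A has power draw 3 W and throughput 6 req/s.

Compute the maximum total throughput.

49

Allowing fractional choices, the relaxed optimum would be about 51.9, but servers are indivisible.
node-D + node-B + node-C + node-A: power draw 5 + 4 + 4 + 3 = 16 ≤ 20, throughput 13 + 16 + 14 + 6 = 49.
node-D + node-B + node-C: power draw 5 + 4 + 4 = 13 ≤ 20, throughput 13 + 16 + 14 = 43.
node-D + node-B + node-C + node-H: power draw 5 + 4 + 4 + 7 = 20 ≤ 20, throughput 13 + 16 + 14 + 5 = 48.
Best is node-D, node-B, node-C, and node-A with total throughput 49.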